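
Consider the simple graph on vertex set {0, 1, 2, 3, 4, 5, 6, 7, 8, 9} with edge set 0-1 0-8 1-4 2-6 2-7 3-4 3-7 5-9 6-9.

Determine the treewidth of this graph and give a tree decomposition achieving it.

Each bag holds 2 vertices, so the decomposition has width 1, which upper-bounds the treewidth. Any graph with an edge has treewidth ≥ 1, and G has the edge 8–0. Hence tw(G) = 1 exactly.

Treewidth 1.
One optimal decomposition is:
Bags: B1 = {0, 8}  B2 = {0, 1}  B3 = {1, 4}  B4 = {3, 4}  B5 = {3, 7}  B6 = {2, 7}  B7 = {2, 6}  B8 = {6, 9}  B9 = {5, 9}
Tree: B1–B2, B2–B3, B3–B4, B4–B5, B5–B6, B6–B7, B7–B8, B8–B9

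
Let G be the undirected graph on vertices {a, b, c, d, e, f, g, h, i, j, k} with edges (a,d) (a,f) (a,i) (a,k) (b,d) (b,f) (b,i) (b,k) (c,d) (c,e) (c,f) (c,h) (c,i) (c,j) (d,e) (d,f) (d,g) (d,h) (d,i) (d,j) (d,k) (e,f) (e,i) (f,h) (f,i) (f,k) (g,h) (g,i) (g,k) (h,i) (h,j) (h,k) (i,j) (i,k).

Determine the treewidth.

A width-4 tree decomposition is:
Bags: B1 = {d, f, h, i, k}  B2 = {d, g, h, i, k}  B3 = {c, d, f, h, i}  B4 = {c, d, e, f, i}  B5 = {b, d, f, i, k}  B6 = {a, d, f, i, k}  B7 = {c, d, h, i, j}
Tree: B1–B2, B1–B3, B3–B4, B1–B5, B1–B6, B3–B7
The largest bag has 5 vertices, giving width 4; this decomposition certifies tw(G) ≤ 4. Conversely, {d, g, h, i, k} is a clique of size 5, and the vertices of any clique must share a bag in every tree decomposition; so some bag has ≥ 5 vertices and tw(G) ≥ 4. Hence tw(G) = 4 exactly.

4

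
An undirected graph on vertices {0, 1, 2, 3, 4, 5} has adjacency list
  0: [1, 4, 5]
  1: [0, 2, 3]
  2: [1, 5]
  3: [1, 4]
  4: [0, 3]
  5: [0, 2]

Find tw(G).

A width-2 tree decomposition is:
Bags: B1 = {1, 2, 5}  B2 = {0, 1, 5}  B3 = {0, 1, 3}  B4 = {0, 3, 4}
Tree: B1–B2, B2–B3, B3–B4
Every bag has size at most 3, so the width is 3 − 1 = 2 and tw(G) ≤ 2. For the lower bound, G contains the cycle 2–5–0–1–2, so G is not a forest; only forests have treewidth ≤ 1, hence tw(G) ≥ 2. Therefore the treewidth is 2.

2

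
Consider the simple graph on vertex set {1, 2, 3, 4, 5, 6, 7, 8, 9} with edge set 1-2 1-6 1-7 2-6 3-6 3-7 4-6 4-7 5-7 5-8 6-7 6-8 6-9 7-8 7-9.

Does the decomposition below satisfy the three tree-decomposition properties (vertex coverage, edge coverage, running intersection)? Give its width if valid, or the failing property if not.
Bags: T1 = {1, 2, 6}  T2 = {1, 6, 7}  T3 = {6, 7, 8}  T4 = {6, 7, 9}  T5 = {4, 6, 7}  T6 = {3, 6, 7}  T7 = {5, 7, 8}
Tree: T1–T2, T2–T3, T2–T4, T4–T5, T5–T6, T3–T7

Yes; width 2.

Checking the three conditions: (i) the bags cover all of {1, 2, 3, 4, 5, 6, 7, 8, 9}; (ii) for each edge, some bag contains both endpoints; (iii) the bags containing any fixed vertex form a subtree. All hold, so the decomposition is valid with width 3 − 1 = 2.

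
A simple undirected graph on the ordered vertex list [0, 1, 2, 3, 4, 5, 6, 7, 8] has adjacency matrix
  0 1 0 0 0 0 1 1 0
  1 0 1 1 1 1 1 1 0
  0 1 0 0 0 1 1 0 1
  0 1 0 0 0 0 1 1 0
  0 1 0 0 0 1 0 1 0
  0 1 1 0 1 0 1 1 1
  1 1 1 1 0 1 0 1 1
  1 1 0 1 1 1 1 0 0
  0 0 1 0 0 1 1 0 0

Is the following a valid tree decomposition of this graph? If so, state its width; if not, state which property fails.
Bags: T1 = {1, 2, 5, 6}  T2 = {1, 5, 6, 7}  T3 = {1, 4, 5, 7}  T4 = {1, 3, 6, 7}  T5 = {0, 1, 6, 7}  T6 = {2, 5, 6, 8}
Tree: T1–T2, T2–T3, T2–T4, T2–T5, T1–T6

Yes; width 3.

Vertex coverage: the bags together contain {0, 1, 2, 3, 4, 5, 6, 7, 8}, the full vertex set. Edge coverage: each edge of G has both endpoints in at least one bag. Running intersection: for every vertex, the bags containing it form a connected subtree. All three properties hold, so this is a valid tree decomposition of width max|bag| − 1 = 3, and hence tw(G) ≤ 3.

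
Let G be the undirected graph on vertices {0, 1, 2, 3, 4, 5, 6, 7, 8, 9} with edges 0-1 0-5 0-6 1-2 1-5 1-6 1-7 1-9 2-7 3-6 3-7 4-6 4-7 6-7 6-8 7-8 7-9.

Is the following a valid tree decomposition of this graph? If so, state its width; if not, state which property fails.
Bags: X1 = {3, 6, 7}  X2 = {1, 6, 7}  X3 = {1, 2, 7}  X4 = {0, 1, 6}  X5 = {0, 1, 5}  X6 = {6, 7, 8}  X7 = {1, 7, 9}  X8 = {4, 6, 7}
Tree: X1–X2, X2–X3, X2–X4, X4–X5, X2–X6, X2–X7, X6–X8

Yes; width 2.

Every vertex of G appears in some bag (union = {0, 1, 2, 3, 4, 5, 6, 7, 8, 9}); every edge is covered by a bag; and for each vertex v the set of bags containing v is connected in the bag tree. The decomposition is therefore valid. The largest bag has 3 vertices, so the width is 2.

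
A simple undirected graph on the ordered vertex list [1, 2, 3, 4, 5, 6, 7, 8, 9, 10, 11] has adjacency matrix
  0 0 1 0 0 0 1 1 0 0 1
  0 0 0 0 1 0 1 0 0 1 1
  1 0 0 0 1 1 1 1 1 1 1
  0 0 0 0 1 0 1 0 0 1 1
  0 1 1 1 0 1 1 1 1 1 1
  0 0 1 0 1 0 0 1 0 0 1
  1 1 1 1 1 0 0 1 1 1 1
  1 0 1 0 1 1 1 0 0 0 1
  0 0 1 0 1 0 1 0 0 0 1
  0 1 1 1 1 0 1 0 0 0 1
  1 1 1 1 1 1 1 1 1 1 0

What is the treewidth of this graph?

A width-4 tree decomposition is:
Bags: B1 = {3, 5, 7, 10, 11}  B2 = {3, 5, 7, 8, 11}  B3 = {4, 5, 7, 10, 11}  B4 = {3, 5, 6, 8, 11}  B5 = {2, 5, 7, 10, 11}  B6 = {3, 5, 7, 9, 11}  B7 = {1, 3, 7, 8, 11}
Tree: B1–B2, B1–B3, B2–B4, B3–B5, B2–B6, B2–B7
The largest bag has 5 vertices, giving width 4; this decomposition certifies tw(G) ≤ 4. On the other hand G contains the 5-clique {1, 3, 7, 8, 11}. A clique must lie in a single bag of any decomposition, so no decomposition can have width below 4. The upper and lower bounds meet at 4, so that is the treewidth.

4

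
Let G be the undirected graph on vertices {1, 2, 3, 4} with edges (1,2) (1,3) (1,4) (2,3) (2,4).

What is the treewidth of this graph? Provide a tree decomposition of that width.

Each bag holds 3 vertices, so the decomposition has width 2, which upper-bounds the treewidth. For the lower bound, the 3 vertices {1, 2, 3} are pairwise adjacent, and any tree decomposition puts a clique entirely inside one bag — forcing width ≥ 2. The upper and lower bounds meet at 2, so that is the treewidth.

Treewidth 2.
One optimal decomposition is:
Bags: B1 = {1, 2, 4}  B2 = {1, 2, 3}
Tree: B1–B2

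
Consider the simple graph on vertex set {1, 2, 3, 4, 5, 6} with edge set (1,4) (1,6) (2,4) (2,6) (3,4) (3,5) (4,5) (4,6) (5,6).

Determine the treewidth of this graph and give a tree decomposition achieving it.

Treewidth 2.
Bags: B1 = {1, 4, 6}  B2 = {2, 4, 6}  B3 = {4, 5, 6}  B4 = {3, 4, 5}
Tree: B1–B2, B1–B3, B3–B4

Every bag has size at most 3, so the width is 3 − 1 = 2 and tw(G) ≤ 2. Conversely, {3, 4, 5} is a clique of size 3, and the vertices of any clique must share a bag in every tree decomposition; so some bag has ≥ 3 vertices and tw(G) ≥ 2. Hence tw(G) = 2 exactly.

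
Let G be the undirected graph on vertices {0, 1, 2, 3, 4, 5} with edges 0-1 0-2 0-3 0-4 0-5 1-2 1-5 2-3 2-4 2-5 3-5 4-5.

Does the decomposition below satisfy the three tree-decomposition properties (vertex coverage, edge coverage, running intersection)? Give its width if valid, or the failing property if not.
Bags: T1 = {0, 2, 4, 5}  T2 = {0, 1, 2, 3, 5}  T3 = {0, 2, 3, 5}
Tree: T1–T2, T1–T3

No — bags containing vertex 3 are not connected in the tree.

A tree decomposition must satisfy three properties: every vertex lies in some bag; for every edge, both endpoints lie together in some bag; and for every vertex, the bags containing it form a connected subtree. Here bags containing vertex 3 are not connected in the tree, so the decomposition is invalid.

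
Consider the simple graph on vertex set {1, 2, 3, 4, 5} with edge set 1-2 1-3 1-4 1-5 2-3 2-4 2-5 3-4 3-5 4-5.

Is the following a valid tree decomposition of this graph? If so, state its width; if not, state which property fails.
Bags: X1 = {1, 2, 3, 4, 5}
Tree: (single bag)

Yes; width 4.

Checking the three conditions: (i) the bags cover all of {1, 2, 3, 4, 5}; (ii) for each edge, some bag contains both endpoints; (iii) the bags containing any fixed vertex form a subtree. All hold, so the decomposition is valid with width 5 − 1 = 4.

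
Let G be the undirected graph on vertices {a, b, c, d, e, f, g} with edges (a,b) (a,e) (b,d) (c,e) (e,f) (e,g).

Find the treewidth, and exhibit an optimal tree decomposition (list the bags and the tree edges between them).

Treewidth 1.
Bags: B1 = {a, e}  B2 = {c, e}  B3 = {e, f}  B4 = {a, b}  B5 = {e, g}  B6 = {b, d}
Tree: B1–B2, B1–B3, B1–B4, B3–B5, B4–B6

Every bag has size at most 2, so the width is 2 − 1 = 1 and tw(G) ≤ 1. Any graph with an edge has treewidth ≥ 1, and G has the edge a–e. The upper and lower bounds meet at 1, so that is the treewidth.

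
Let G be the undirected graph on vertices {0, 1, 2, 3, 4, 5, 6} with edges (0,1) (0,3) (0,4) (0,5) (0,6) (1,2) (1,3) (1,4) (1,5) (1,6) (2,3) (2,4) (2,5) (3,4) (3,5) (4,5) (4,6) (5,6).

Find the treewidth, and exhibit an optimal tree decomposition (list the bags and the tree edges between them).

Each bag holds 5 vertices, so the decomposition has width 4, which upper-bounds the treewidth. For the lower bound, the 5 vertices {0, 1, 3, 4, 5} are pairwise adjacent, and any tree decomposition puts a clique entirely inside one bag — forcing width ≥ 4. Combining the bounds, tw(G) = 4.

Treewidth 4.
One such decomposition:
Bags: B1 = {1, 2, 3, 4, 5}  B2 = {0, 1, 3, 4, 5}  B3 = {0, 1, 4, 5, 6}
Tree: B1–B2, B2–B3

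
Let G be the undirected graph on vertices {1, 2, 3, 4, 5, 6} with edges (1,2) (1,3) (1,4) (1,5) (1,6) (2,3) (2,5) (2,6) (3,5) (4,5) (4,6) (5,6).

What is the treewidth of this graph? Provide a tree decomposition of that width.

The largest bag has 4 vertices, giving width 3; this decomposition certifies tw(G) ≤ 3. On the other hand G contains the 4-clique {1, 2, 3, 5}. A clique must lie in a single bag of any decomposition, so no decomposition can have width below 3. The upper and lower bounds meet at 3, so that is the treewidth.

Treewidth 3.
One such decomposition:
Bags: B1 = {1, 2, 5, 6}  B2 = {1, 4, 5, 6}  B3 = {1, 2, 3, 5}
Tree: B1–B2, B1–B3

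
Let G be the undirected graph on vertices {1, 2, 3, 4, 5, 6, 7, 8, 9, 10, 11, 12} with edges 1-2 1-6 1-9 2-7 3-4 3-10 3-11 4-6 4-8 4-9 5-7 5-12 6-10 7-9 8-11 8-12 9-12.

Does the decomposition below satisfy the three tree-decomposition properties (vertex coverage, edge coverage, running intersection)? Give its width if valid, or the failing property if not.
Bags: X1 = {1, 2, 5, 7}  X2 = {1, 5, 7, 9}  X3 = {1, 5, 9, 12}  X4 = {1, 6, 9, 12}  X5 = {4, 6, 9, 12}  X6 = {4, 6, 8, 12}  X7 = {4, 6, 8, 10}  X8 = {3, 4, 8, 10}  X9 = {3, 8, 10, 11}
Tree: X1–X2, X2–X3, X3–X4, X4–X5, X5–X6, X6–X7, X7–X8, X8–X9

Vertex coverage: the bags together contain {1, 2, 3, 4, 5, 6, 7, 8, 9, 10, 11, 12}, the full vertex set. Edge coverage: each edge of G has both endpoints in at least one bag. Running intersection: for every vertex, the bags containing it form a connected subtree. All three properties hold, so this is a valid tree decomposition of width max|bag| − 1 = 3, and hence tw(G) ≤ 3.

Yes; width 3.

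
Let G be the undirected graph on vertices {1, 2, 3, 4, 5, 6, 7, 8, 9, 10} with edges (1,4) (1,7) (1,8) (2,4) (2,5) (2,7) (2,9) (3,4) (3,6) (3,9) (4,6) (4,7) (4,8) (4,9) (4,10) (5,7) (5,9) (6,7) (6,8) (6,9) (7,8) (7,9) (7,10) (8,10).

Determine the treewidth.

A width-3 tree decomposition is:
Bags: B1 = {4, 6, 7, 8}  B2 = {4, 6, 7, 9}  B3 = {4, 7, 8, 10}  B4 = {2, 4, 7, 9}  B5 = {1, 4, 7, 8}  B6 = {2, 5, 7, 9}  B7 = {3, 4, 6, 9}
Tree: B1–B2, B1–B3, B2–B4, B1–B5, B4–B6, B2–B7
Every bag has size at most 4, so the width is 4 − 1 = 3 and tw(G) ≤ 3. On the other hand G contains the 4-clique {3, 4, 6, 9}. A clique must lie in a single bag of any decomposition, so no decomposition can have width below 3. The upper and lower bounds meet at 3, so that is the treewidth.

3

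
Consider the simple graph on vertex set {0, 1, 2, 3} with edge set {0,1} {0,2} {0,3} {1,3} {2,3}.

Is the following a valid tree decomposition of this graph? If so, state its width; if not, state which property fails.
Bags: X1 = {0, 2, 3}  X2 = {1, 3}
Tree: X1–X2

A tree decomposition must satisfy three properties: every vertex lies in some bag; for every edge, both endpoints lie together in some bag; and for every vertex, the bags containing it form a connected subtree. Here edge (0,1) lies in no bag, so the decomposition is invalid.

No — edge (0,1) lies in no bag.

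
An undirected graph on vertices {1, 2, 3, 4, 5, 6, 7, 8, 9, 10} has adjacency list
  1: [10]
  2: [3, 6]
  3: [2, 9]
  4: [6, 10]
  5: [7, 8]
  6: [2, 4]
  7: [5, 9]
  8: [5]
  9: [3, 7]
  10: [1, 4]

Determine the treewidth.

A width-1 tree decomposition is:
Bags: B1 = {1, 10}  B2 = {4, 10}  B3 = {4, 6}  B4 = {2, 6}  B5 = {2, 3}  B6 = {3, 9}  B7 = {7, 9}  B8 = {5, 7}  B9 = {5, 8}
Tree: B1–B2, B2–B3, B3–B4, B4–B5, B5–B6, B6–B7, B7–B8, B8–B9
Every bag has size at most 2, so the width is 2 − 1 = 1 and tw(G) ≤ 1. Since G has at least one edge (e.g. 1–10), it is not an edgeless graph, so tw(G) ≥ 1. Hence tw(G) = 1 exactly.

1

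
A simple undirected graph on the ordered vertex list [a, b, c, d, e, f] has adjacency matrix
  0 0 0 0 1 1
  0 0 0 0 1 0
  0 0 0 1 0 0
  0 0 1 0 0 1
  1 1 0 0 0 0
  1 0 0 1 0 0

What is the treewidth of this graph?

1

A width-1 tree decomposition is:
Bags: B1 = {c, d}  B2 = {d, f}  B3 = {a, f}  B4 = {a, e}  B5 = {b, e}
Tree: B1–B2, B2–B3, B3–B4, B4–B5
Every bag has size at most 2, so the width is 2 − 1 = 1 and tw(G) ≤ 1. Since G has at least one edge (e.g. c–d), it is not an edgeless graph, so tw(G) ≥ 1. Combining the bounds, tw(G) = 1.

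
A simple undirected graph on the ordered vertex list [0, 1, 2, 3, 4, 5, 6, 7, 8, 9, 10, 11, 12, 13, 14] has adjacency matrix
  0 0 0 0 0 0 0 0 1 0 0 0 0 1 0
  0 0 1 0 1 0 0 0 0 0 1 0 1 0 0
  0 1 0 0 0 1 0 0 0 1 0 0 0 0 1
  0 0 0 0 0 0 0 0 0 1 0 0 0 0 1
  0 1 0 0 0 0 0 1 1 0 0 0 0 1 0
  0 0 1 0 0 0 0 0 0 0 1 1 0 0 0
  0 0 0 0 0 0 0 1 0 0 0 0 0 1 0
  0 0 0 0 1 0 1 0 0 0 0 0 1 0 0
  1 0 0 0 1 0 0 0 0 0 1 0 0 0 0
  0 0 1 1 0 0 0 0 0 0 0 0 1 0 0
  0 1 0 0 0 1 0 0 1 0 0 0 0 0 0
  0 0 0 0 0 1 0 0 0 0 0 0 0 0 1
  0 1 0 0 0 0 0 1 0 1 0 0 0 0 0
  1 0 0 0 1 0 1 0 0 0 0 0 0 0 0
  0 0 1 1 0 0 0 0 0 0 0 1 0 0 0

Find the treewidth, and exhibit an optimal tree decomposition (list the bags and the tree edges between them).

Treewidth 3.
One such decomposition:
Bags: B1 = {3, 5, 11, 14}  B2 = {2, 3, 5, 14}  B3 = {2, 3, 5, 9}  B4 = {2, 5, 9, 10}  B5 = {1, 2, 9, 10}  B6 = {1, 9, 10, 12}  B7 = {1, 8, 10, 12}  B8 = {1, 4, 8, 12}  B9 = {4, 7, 8, 12}  B10 = {0, 4, 7, 8}  B11 = {0, 4, 7, 13}  B12 = {0, 6, 7, 13}
Tree: B1–B2, B2–B3, B3–B4, B4–B5, B5–B6, B6–B7, B7–B8, B8–B9, B9–B10, B10–B11, B11–B12

Every bag has size at most 4, so the width is 4 − 1 = 3 and tw(G) ≤ 3. For the lower bound: the 4 vertex sets {3,11,14}, {5}, {2}, {1,9,10,12} are disjoint, each induces a connected subgraph, and every pair is joined by at least one edge of G. Contracting each set to a single vertex therefore yields K_{4} as a minor, and since treewidth is minor-monotone, tw(G) ≥ tw(K_{4}) = 3. Therefore the treewidth is 3.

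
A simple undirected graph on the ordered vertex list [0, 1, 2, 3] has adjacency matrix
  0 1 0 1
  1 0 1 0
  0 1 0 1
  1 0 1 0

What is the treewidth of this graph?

A width-2 tree decomposition is:
Bags: B1 = {1, 2, 3}  B2 = {0, 1, 3}
Tree: B1–B2
Each bag holds 3 vertices, so the decomposition has width 2, which upper-bounds the treewidth. Since 3–2–1–0–3 is a cycle in G, G is not acyclic. Forests are exactly the graphs of treewidth ≤ 1, so tw(G) ≥ 2. Therefore the treewidth is 2.

2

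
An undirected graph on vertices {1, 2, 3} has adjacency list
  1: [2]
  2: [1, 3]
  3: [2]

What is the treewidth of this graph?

1

A width-1 tree decomposition is:
Bags: B1 = {2, 3}  B2 = {1, 2}
Tree: B1–B2
Every bag has size at most 2, so the width is 2 − 1 = 1 and tw(G) ≤ 1. Since G has at least one edge (e.g. 2–3), it is not an edgeless graph, so tw(G) ≥ 1. Combining the bounds, tw(G) = 1.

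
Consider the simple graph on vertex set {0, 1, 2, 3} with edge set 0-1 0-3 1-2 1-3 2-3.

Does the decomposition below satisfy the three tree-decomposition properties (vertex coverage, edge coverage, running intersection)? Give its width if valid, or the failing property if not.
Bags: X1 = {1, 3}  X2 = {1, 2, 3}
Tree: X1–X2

A tree decomposition must satisfy three properties: every vertex lies in some bag; for every edge, both endpoints lie together in some bag; and for every vertex, the bags containing it form a connected subtree. Here vertex 0 appears in no bag, so the decomposition is invalid.

No — vertex 0 appears in no bag.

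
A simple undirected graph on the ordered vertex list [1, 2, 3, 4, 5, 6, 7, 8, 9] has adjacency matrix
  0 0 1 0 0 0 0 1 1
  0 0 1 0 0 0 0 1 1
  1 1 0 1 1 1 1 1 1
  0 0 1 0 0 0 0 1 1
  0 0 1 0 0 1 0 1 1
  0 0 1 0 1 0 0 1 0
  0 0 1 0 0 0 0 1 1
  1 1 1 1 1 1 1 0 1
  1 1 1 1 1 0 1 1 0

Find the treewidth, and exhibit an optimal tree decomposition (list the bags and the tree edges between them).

Every bag has size at most 4, so the width is 4 − 1 = 3 and tw(G) ≤ 3. For the lower bound, the 4 vertices {1, 3, 8, 9} are pairwise adjacent, and any tree decomposition puts a clique entirely inside one bag — forcing width ≥ 3. The upper and lower bounds meet at 3, so that is the treewidth.

Treewidth 3.
One optimal decomposition is:
Bags: B1 = {1, 3, 8, 9}  B2 = {3, 5, 8, 9}  B3 = {2, 3, 8, 9}  B4 = {3, 7, 8, 9}  B5 = {3, 4, 8, 9}  B6 = {3, 5, 6, 8}
Tree: B1–B2, B1–B3, B2–B4, B4–B5, B2–B6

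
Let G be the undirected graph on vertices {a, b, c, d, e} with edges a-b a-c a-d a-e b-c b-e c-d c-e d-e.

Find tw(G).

3

A width-3 tree decomposition is:
Bags: B1 = {a, c, d, e}  B2 = {a, b, c, e}
Tree: B1–B2
Each bag holds 4 vertices, so the decomposition has width 3, which upper-bounds the treewidth. On the other hand G contains the 4-clique {a, c, d, e}. A clique must lie in a single bag of any decomposition, so no decomposition can have width below 3. Combining the bounds, tw(G) = 3.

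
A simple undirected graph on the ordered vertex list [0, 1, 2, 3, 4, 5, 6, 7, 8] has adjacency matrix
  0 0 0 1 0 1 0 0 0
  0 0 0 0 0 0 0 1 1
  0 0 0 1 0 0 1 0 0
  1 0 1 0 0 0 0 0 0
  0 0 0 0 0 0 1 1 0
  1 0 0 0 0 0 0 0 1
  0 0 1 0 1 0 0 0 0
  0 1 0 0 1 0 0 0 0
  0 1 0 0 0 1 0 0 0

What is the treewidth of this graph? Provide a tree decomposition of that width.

Treewidth 2.
One optimal decomposition is:
Bags: B1 = {2, 3, 6}  B2 = {0, 3, 6}  B3 = {0, 5, 6}  B4 = {5, 6, 8}  B5 = {1, 6, 8}  B6 = {1, 6, 7}  B7 = {4, 6, 7}
Tree: B1–B2, B2–B3, B3–B4, B4–B5, B5–B6, B6–B7

Every bag has size at most 3, so the width is 3 − 1 = 2 and tw(G) ≤ 2. For the lower bound, G contains the cycle 6–2–3–0–5–8–1–7–4–6, so G is not a forest; only forests have treewidth ≤ 1, hence tw(G) ≥ 2. Combining the bounds, tw(G) = 2.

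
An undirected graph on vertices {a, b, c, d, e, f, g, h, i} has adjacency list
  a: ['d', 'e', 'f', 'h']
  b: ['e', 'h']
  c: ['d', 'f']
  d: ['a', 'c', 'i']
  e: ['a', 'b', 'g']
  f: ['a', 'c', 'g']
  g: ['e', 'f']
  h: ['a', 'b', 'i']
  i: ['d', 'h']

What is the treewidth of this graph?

3

A width-3 tree decomposition is:
Bags: B1 = {b, e, h, i}  B2 = {a, e, h, i}  B3 = {a, d, e, i}  B4 = {a, d, e, g}  B5 = {a, d, f, g}  B6 = {c, d, f, g}
Tree: B1–B2, B2–B3, B3–B4, B4–B5, B5–B6
Every bag has size at most 4, so the width is 4 − 1 = 3 and tw(G) ≤ 3. For the lower bound: the 4 vertex sets {b,h,i}, {e}, {a}, {c,d,f,g} are disjoint, each induces a connected subgraph, and every pair is joined by at least one edge of G. Contracting each set to a single vertex therefore yields K_{4} as a minor, and since treewidth is minor-monotone, tw(G) ≥ tw(K_{4}) = 3. Combining the bounds, tw(G) = 3.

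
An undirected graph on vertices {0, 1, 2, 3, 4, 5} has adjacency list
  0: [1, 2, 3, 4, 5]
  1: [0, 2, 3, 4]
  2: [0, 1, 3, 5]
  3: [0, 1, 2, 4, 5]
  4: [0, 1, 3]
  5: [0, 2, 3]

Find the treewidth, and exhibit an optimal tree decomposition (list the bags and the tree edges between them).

Treewidth 3.
One optimal decomposition is:
Bags: B1 = {0, 1, 3, 4}  B2 = {0, 1, 2, 3}  B3 = {0, 2, 3, 5}
Tree: B1–B2, B2–B3

Each bag holds 4 vertices, so the decomposition has width 3, which upper-bounds the treewidth. For the lower bound, the 4 vertices {0, 1, 2, 3} are pairwise adjacent, and any tree decomposition puts a clique entirely inside one bag — forcing width ≥ 3. Combining the bounds, tw(G) = 3.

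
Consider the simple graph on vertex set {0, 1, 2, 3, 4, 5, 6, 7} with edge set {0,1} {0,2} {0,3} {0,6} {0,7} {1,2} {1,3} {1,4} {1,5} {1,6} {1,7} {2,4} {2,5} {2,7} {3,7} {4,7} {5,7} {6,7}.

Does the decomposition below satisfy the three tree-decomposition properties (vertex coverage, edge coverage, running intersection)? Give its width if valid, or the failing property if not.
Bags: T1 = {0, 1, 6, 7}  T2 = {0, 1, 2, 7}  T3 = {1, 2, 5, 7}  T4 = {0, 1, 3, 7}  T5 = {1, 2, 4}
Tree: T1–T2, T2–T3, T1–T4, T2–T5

No — edge (7,4) lies in no bag.

A tree decomposition must satisfy three properties: every vertex lies in some bag; for every edge, both endpoints lie together in some bag; and for every vertex, the bags containing it form a connected subtree. Here edge (7,4) lies in no bag, so the decomposition is invalid.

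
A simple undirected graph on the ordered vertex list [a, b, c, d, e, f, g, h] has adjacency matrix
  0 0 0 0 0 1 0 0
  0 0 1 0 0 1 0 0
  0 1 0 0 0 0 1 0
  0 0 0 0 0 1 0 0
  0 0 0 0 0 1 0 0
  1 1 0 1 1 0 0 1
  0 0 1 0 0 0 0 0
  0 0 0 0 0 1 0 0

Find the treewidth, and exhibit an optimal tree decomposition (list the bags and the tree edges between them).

Treewidth 1.
Bags: B1 = {d, f}  B2 = {b, f}  B3 = {a, f}  B4 = {e, f}  B5 = {f, h}  B6 = {b, c}  B7 = {c, g}
Tree: B1–B2, B1–B3, B3–B4, B4–B5, B2–B6, B6–B7

Each bag holds 2 vertices, so the decomposition has width 1, which upper-bounds the treewidth. Since G has at least one edge (e.g. f–d), it is not an edgeless graph, so tw(G) ≥ 1. Therefore the treewidth is 1.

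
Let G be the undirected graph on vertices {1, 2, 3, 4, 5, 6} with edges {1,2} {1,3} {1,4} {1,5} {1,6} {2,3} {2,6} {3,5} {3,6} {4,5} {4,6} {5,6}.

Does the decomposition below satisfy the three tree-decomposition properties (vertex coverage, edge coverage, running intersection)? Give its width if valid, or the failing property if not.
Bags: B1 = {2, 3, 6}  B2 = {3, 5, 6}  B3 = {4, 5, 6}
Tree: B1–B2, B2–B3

No — vertex 1 appears in no bag.

A tree decomposition must satisfy three properties: every vertex lies in some bag; for every edge, both endpoints lie together in some bag; and for every vertex, the bags containing it form a connected subtree. Here vertex 1 appears in no bag, so the decomposition is invalid.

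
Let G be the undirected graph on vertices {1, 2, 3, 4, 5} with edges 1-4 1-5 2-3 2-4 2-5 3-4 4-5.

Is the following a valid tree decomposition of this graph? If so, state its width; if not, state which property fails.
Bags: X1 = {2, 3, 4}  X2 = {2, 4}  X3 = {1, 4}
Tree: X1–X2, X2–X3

A tree decomposition must satisfy three properties: every vertex lies in some bag; for every edge, both endpoints lie together in some bag; and for every vertex, the bags containing it form a connected subtree. Here vertex 5 appears in no bag, so the decomposition is invalid.

No — vertex 5 appears in no bag.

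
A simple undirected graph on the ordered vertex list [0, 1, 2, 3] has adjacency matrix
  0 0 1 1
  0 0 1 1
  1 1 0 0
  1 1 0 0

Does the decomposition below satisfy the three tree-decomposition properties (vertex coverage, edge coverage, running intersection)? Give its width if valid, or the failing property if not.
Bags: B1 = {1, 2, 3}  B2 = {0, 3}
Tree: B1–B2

A tree decomposition must satisfy three properties: every vertex lies in some bag; for every edge, both endpoints lie together in some bag; and for every vertex, the bags containing it form a connected subtree. Here edge (2,0) lies in no bag, so the decomposition is invalid.

No — edge (2,0) lies in no bag.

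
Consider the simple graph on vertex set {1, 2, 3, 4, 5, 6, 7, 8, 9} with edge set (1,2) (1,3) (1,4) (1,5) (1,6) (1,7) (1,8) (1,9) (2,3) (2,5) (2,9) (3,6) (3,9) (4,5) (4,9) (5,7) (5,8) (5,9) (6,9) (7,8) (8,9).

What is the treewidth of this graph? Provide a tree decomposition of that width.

Each bag holds 4 vertices, so the decomposition has width 3, which upper-bounds the treewidth. Conversely, {1, 2, 3, 9} is a clique of size 4, and the vertices of any clique must share a bag in every tree decomposition; so some bag has ≥ 4 vertices and tw(G) ≥ 3. Hence tw(G) = 3 exactly.

Treewidth 3.
Bags: B1 = {1, 2, 5, 9}  B2 = {1, 4, 5, 9}  B3 = {1, 2, 3, 9}  B4 = {1, 5, 8, 9}  B5 = {1, 3, 6, 9}  B6 = {1, 5, 7, 8}
Tree: B1–B2, B1–B3, B2–B4, B3–B5, B4–B6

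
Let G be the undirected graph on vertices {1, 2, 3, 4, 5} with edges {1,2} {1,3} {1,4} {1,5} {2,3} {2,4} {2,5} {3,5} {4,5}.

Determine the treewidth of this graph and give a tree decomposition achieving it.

Treewidth 3.
One optimal decomposition is:
Bags: B1 = {1, 2, 3, 5}  B2 = {1, 2, 4, 5}
Tree: B1–B2

The largest bag has 4 vertices, giving width 3; this decomposition certifies tw(G) ≤ 3. For the lower bound, the 4 vertices {1, 2, 3, 5} are pairwise adjacent, and any tree decomposition puts a clique entirely inside one bag — forcing width ≥ 3. Therefore the treewidth is 3.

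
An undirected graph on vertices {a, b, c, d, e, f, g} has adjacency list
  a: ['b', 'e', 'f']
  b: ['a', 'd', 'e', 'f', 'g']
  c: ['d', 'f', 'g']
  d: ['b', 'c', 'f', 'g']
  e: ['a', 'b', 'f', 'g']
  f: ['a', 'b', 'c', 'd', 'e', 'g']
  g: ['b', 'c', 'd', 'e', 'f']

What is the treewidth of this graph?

A width-3 tree decomposition is:
Bags: B1 = {c, d, f, g}  B2 = {b, d, f, g}  B3 = {b, e, f, g}  B4 = {a, b, e, f}
Tree: B1–B2, B2–B3, B3–B4
Every bag has size at most 4, so the width is 4 − 1 = 3 and tw(G) ≤ 3. For the lower bound, the 4 vertices {c, d, f, g} are pairwise adjacent, and any tree decomposition puts a clique entirely inside one bag — forcing width ≥ 3. Hence tw(G) = 3 exactly.

3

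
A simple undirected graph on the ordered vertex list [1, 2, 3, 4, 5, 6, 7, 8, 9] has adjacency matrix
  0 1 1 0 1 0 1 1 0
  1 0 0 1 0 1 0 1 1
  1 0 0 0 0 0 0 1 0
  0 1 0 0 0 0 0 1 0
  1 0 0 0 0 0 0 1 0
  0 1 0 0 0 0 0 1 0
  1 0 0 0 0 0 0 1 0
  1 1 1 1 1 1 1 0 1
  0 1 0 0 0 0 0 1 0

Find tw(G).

A width-2 tree decomposition is:
Bags: B1 = {1, 5, 8}  B2 = {1, 2, 8}  B3 = {1, 3, 8}  B4 = {2, 8, 9}  B5 = {2, 6, 8}  B6 = {1, 7, 8}  B7 = {2, 4, 8}
Tree: B1–B2, B1–B3, B2–B4, B2–B5, B3–B6, B2–B7
Every bag has size at most 3, so the width is 3 − 1 = 2 and tw(G) ≤ 2. On the other hand G contains the 3-clique {1, 2, 8}. A clique must lie in a single bag of any decomposition, so no decomposition can have width below 2. The upper and lower bounds meet at 2, so that is the treewidth.

2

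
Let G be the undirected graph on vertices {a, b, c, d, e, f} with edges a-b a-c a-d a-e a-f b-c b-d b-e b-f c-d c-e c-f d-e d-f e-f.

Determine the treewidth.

5

A width-5 tree decomposition is:
Bags: B1 = {a, b, c, d, e, f}
Tree: (single bag)
A single bag containing all 6 vertices is trivially a valid decomposition of width 5. Conversely, {a, b, c, d, e, f} is a clique of size 6, and the vertices of any clique must share a bag in every tree decomposition; so some bag has ≥ 6 vertices and tw(G) ≥ 5. Combining the bounds, tw(G) = 5.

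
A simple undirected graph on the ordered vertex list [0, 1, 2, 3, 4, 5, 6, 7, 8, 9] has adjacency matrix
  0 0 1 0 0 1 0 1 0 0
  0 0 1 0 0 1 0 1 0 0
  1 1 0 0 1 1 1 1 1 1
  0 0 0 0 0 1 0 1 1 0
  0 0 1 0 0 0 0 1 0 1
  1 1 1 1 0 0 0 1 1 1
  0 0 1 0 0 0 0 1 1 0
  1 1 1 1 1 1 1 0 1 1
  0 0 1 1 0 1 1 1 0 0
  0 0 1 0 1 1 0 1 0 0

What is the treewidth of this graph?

3

A width-3 tree decomposition is:
Bags: B1 = {3, 5, 7, 8}  B2 = {2, 5, 7, 8}  B3 = {2, 5, 7, 9}  B4 = {1, 2, 5, 7}  B5 = {0, 2, 5, 7}  B6 = {2, 4, 7, 9}  B7 = {2, 6, 7, 8}
Tree: B1–B2, B2–B3, B2–B4, B2–B5, B3–B6, B2–B7
Each bag holds 4 vertices, so the decomposition has width 3, which upper-bounds the treewidth. On the other hand G contains the 4-clique {2, 4, 7, 9}. A clique must lie in a single bag of any decomposition, so no decomposition can have width below 3. Combining the bounds, tw(G) = 3.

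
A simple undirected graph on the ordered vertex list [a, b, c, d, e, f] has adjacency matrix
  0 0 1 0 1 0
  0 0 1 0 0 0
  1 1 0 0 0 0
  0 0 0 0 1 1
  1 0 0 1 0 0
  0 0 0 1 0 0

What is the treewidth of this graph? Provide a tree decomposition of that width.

The largest bag has 2 vertices, giving width 1; this decomposition certifies tw(G) ≤ 1. G has an edge, so its treewidth is at least 1. The upper and lower bounds meet at 1, so that is the treewidth.

Treewidth 1.
One such decomposition:
Bags: B1 = {b, c}  B2 = {a, c}  B3 = {a, e}  B4 = {d, e}  B5 = {d, f}
Tree: B1–B2, B2–B3, B3–B4, B4–B5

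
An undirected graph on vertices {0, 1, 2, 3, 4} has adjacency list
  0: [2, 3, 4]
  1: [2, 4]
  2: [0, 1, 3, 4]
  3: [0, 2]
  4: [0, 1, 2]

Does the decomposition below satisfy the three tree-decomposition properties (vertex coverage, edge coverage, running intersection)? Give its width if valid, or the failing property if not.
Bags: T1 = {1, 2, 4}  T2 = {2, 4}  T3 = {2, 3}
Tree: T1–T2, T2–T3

A tree decomposition must satisfy three properties: every vertex lies in some bag; for every edge, both endpoints lie together in some bag; and for every vertex, the bags containing it form a connected subtree. Here vertex 0 appears in no bag, so the decomposition is invalid.

No — vertex 0 appears in no bag.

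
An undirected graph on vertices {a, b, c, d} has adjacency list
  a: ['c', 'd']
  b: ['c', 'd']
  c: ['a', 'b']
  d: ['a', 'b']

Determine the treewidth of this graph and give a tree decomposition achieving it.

Treewidth 2.
One optimal decomposition is:
Bags: B1 = {b, c, d}  B2 = {a, c, d}
Tree: B1–B2

The largest bag has 3 vertices, giving width 2; this decomposition certifies tw(G) ≤ 2. For the lower bound, G contains the cycle c–b–d–a–c, so G is not a forest; only forests have treewidth ≤ 1, hence tw(G) ≥ 2. The upper and lower bounds meet at 2, so that is the treewidth.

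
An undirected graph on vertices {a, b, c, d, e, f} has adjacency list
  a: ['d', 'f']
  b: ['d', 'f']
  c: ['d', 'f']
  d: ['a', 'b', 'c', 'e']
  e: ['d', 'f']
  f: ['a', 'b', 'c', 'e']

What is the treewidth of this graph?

A width-2 tree decomposition is:
Bags: B1 = {d, e, f}  B2 = {c, d, f}  B3 = {a, d, f}  B4 = {b, d, f}
Tree: B1–B2, B2–B3, B3–B4
Every bag has size at most 3, so the width is 3 − 1 = 2 and tw(G) ≤ 2. For the lower bound, G contains the cycle d–e–f–c–d, so G is not a forest; only forests have treewidth ≤ 1, hence tw(G) ≥ 2. Combining the bounds, tw(G) = 2.

2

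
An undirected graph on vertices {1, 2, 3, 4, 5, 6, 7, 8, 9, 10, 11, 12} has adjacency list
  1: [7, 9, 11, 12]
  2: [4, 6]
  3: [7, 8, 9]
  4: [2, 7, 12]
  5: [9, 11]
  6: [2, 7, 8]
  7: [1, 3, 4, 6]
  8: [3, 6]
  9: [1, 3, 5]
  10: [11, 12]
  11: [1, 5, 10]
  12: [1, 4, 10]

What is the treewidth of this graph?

3

A width-3 tree decomposition is:
Bags: B1 = {5, 9, 10, 11}  B2 = {1, 9, 10, 11}  B3 = {1, 9, 10, 12}  B4 = {1, 3, 9, 12}  B5 = {1, 3, 7, 12}  B6 = {3, 4, 7, 12}  B7 = {3, 4, 7, 8}  B8 = {4, 6, 7, 8}  B9 = {2, 4, 6, 8}
Tree: B1–B2, B2–B3, B3–B4, B4–B5, B5–B6, B6–B7, B7–B8, B8–B9
The largest bag has 4 vertices, giving width 3; this decomposition certifies tw(G) ≤ 3. For the lower bound: the 4 vertex sets {5,10,11}, {9}, {1}, {3,4,7,12} are disjoint, each induces a connected subgraph, and every pair is joined by at least one edge of G. Contracting each set to a single vertex therefore yields K_{4} as a minor, and since treewidth is minor-monotone, tw(G) ≥ tw(K_{4}) = 3. Combining the bounds, tw(G) = 3.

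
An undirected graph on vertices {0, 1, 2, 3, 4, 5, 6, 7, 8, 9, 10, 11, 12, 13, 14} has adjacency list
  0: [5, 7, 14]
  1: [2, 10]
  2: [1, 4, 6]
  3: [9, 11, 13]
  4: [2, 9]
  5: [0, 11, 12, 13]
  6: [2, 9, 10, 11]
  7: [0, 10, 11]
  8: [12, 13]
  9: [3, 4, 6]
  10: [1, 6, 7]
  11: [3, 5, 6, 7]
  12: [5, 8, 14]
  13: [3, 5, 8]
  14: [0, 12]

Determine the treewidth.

A width-3 tree decomposition is:
Bags: B1 = {0, 8, 12, 14}  B2 = {0, 5, 8, 12}  B3 = {0, 5, 8, 13}  B4 = {0, 5, 7, 13}  B5 = {5, 7, 11, 13}  B6 = {3, 7, 11, 13}  B7 = {3, 7, 10, 11}  B8 = {3, 6, 10, 11}  B9 = {3, 6, 9, 10}  B10 = {1, 6, 9, 10}  B11 = {1, 2, 6, 9}  B12 = {1, 2, 4, 9}
Tree: B1–B2, B2–B3, B3–B4, B4–B5, B5–B6, B6–B7, B7–B8, B8–B9, B9–B10, B10–B11, B11–B12
The largest bag has 4 vertices, giving width 3; this decomposition certifies tw(G) ≤ 3. For the lower bound: the 4 vertex sets {8,12,14}, {0}, {5}, {3,7,11,13} are disjoint, each induces a connected subgraph, and every pair is joined by at least one edge of G. Contracting each set to a single vertex therefore yields K_{4} as a minor, and since treewidth is minor-monotone, tw(G) ≥ tw(K_{4}) = 3. Combining the bounds, tw(G) = 3.

3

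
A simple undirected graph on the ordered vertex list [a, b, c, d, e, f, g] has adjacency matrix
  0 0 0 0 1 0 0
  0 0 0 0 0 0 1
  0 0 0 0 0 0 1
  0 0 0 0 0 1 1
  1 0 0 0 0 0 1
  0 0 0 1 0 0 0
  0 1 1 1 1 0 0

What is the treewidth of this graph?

A width-1 tree decomposition is:
Bags: B1 = {b, g}  B2 = {d, g}  B3 = {c, g}  B4 = {e, g}  B5 = {d, f}  B6 = {a, e}
Tree: B1–B2, B2–B3, B3–B4, B2–B5, B4–B6
Each bag holds 2 vertices, so the decomposition has width 1, which upper-bounds the treewidth. Any graph with an edge has treewidth ≥ 1, and G has the edge g–b. Therefore the treewidth is 1.

1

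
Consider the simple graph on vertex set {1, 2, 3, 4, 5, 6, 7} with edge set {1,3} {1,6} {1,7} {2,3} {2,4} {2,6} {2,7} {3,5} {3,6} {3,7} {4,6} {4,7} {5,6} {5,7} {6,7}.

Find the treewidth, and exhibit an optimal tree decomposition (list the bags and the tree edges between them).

Each bag holds 4 vertices, so the decomposition has width 3, which upper-bounds the treewidth. On the other hand G contains the 4-clique {1, 3, 6, 7}. A clique must lie in a single bag of any decomposition, so no decomposition can have width below 3. The upper and lower bounds meet at 3, so that is the treewidth.

Treewidth 3.
One optimal decomposition is:
Bags: B1 = {2, 3, 6, 7}  B2 = {2, 4, 6, 7}  B3 = {1, 3, 6, 7}  B4 = {3, 5, 6, 7}
Tree: B1–B2, B1–B3, B1–B4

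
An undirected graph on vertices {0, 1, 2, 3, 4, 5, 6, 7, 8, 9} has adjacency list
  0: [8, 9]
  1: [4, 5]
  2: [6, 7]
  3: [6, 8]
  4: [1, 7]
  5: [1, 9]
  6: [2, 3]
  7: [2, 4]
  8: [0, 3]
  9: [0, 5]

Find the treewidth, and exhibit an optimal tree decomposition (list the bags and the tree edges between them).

Treewidth 2.
One optimal decomposition is:
Bags: B1 = {2, 4, 7}  B2 = {2, 4, 6}  B3 = {3, 4, 6}  B4 = {3, 4, 8}  B5 = {0, 4, 8}  B6 = {0, 4, 9}  B7 = {4, 5, 9}  B8 = {1, 4, 5}
Tree: B1–B2, B2–B3, B3–B4, B4–B5, B5–B6, B6–B7, B7–B8

Each bag holds 3 vertices, so the decomposition has width 2, which upper-bounds the treewidth. Since 4–7–2–6–3–8–0–9–5–1–4 is a cycle in G, G is not acyclic. Forests are exactly the graphs of treewidth ≤ 1, so tw(G) ≥ 2. Combining the bounds, tw(G) = 2.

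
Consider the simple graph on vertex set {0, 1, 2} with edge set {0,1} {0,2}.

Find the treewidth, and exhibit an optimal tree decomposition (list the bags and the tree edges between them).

The largest bag has 2 vertices, giving width 1; this decomposition certifies tw(G) ≤ 1. Since G has at least one edge (e.g. 2–0), it is not an edgeless graph, so tw(G) ≥ 1. Hence tw(G) = 1 exactly.

Treewidth 1.
Bags: B1 = {0, 2}  B2 = {0, 1}
Tree: B1–B2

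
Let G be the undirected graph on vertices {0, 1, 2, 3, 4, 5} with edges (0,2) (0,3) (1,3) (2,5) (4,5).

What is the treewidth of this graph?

1

A width-1 tree decomposition is:
Bags: B1 = {1, 3}  B2 = {0, 3}  B3 = {0, 2}  B4 = {2, 5}  B5 = {4, 5}
Tree: B1–B2, B2–B3, B3–B4, B4–B5
The largest bag has 2 vertices, giving width 1; this decomposition certifies tw(G) ≤ 1. Any graph with an edge has treewidth ≥ 1, and G has the edge 1–3. Combining the bounds, tw(G) = 1.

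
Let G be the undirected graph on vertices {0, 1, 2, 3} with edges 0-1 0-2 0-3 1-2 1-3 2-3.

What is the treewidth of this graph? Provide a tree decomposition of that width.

With just one bag of size 4, the width is 4 − 1 = 3, so tw(G) ≤ 3. On the other hand G contains the 4-clique {0, 1, 2, 3}. A clique must lie in a single bag of any decomposition, so no decomposition can have width below 3. The upper and lower bounds meet at 3, so that is the treewidth.

Treewidth 3.
Bags: B1 = {0, 1, 2, 3}
Tree: (single bag)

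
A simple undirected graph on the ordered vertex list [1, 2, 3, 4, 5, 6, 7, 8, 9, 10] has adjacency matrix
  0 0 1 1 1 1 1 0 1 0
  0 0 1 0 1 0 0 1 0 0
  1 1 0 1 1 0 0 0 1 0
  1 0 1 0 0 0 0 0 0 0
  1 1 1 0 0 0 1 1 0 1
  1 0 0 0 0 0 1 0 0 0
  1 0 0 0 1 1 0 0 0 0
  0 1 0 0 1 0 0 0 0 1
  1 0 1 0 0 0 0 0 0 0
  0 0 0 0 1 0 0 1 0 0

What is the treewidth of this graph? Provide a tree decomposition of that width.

The largest bag has 3 vertices, giving width 2; this decomposition certifies tw(G) ≤ 2. Conversely, {5, 8, 10} is a clique of size 3, and the vertices of any clique must share a bag in every tree decomposition; so some bag has ≥ 3 vertices and tw(G) ≥ 2. The upper and lower bounds meet at 2, so that is the treewidth.

Treewidth 2.
Bags: B1 = {5, 8, 10}  B2 = {2, 5, 8}  B3 = {2, 3, 5}  B4 = {1, 3, 5}  B5 = {1, 3, 4}  B6 = {1, 5, 7}  B7 = {1, 3, 9}  B8 = {1, 6, 7}
Tree: B1–B2, B2–B3, B3–B4, B4–B5, B4–B6, B5–B7, B6–B8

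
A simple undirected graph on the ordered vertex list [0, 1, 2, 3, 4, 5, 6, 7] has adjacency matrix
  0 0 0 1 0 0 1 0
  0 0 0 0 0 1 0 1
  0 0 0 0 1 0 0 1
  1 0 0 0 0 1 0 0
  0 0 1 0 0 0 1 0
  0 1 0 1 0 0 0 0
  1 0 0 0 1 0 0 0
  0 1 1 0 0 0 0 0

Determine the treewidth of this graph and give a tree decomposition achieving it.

Treewidth 2.
One such decomposition:
Bags: B1 = {0, 3, 5}  B2 = {0, 1, 5}  B3 = {0, 1, 7}  B4 = {0, 2, 7}  B5 = {0, 2, 4}  B6 = {0, 4, 6}
Tree: B1–B2, B2–B3, B3–B4, B4–B5, B5–B6

Each bag holds 3 vertices, so the decomposition has width 2, which upper-bounds the treewidth. For the lower bound, G contains the cycle 0–3–5–1–7–2–4–6–0, so G is not a forest; only forests have treewidth ≤ 1, hence tw(G) ≥ 2. The upper and lower bounds meet at 2, so that is the treewidth.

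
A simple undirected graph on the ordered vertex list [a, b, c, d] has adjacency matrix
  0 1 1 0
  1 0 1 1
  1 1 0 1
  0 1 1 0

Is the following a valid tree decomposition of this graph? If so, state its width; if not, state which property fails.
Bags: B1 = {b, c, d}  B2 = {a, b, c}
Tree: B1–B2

Yes; width 2.

Every vertex of G appears in some bag (union = {a, b, c, d}); every edge is covered by a bag; and for each vertex v the set of bags containing v is connected in the bag tree. The decomposition is therefore valid. The largest bag has 3 vertices, so the width is 2.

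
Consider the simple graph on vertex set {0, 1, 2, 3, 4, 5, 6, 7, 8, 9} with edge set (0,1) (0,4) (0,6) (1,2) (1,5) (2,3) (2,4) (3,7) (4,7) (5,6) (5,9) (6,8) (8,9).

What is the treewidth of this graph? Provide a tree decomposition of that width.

Treewidth 2.
One optimal decomposition is:
Bags: B1 = {3, 4, 7}  B2 = {2, 3, 4}  B3 = {0, 2, 4}  B4 = {0, 1, 2}  B5 = {0, 1, 6}  B6 = {1, 5, 6}  B7 = {5, 6, 8}  B8 = {5, 8, 9}
Tree: B1–B2, B2–B3, B3–B4, B4–B5, B5–B6, B6–B7, B7–B8

Every bag has size at most 3, so the width is 3 − 1 = 2 and tw(G) ≤ 2. The edges 7–3–2–4–7 form a cycle, so G is not a tree and its treewidth is at least 2. Therefore the treewidth is 2.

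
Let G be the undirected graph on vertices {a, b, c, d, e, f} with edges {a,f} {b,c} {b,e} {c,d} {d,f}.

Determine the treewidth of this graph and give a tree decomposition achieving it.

Treewidth 1.
One optimal decomposition is:
Bags: B1 = {b, c}  B2 = {c, d}  B3 = {d, f}  B4 = {a, f}  B5 = {b, e}
Tree: B1–B2, B2–B3, B3–B4, B1–B5

The largest bag has 2 vertices, giving width 1; this decomposition certifies tw(G) ≤ 1. Any graph with an edge has treewidth ≥ 1, and G has the edge b–c. The upper and lower bounds meet at 1, so that is the treewidth.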